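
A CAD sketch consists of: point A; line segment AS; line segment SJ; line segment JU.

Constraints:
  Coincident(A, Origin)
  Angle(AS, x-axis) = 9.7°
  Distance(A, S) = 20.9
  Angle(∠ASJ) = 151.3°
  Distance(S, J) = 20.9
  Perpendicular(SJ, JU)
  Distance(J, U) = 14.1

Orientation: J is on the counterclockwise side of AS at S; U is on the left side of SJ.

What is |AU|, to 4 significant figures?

39.44

A is at the origin; AS runs at 9.7° with length 20.9, so S = 20.9·(cos 9.7°, sin 9.7°) = (20.60, 3.521). ∠ASJ = 151.3°, so SJ runs at 9.7° + (180° − 151.3°) = 38.40° from the x-axis; with |SJ| = 20.9, J = S + 20.9·(cos 38.40°, sin 38.40°) = (36.98, 16.50). SJ is perpendicular to JU; with |JU| = 14.1 on the left of SJ, U = J + 14.1·(-0.6211, 0.7837) = (28.22, 27.55). Then |AU| = |U − A| = 39.44.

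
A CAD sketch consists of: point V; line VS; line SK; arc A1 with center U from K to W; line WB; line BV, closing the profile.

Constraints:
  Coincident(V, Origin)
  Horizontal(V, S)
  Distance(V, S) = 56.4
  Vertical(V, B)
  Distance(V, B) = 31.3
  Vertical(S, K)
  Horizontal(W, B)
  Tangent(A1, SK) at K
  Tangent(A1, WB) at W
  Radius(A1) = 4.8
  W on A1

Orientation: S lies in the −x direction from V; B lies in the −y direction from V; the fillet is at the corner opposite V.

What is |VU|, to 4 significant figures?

58.01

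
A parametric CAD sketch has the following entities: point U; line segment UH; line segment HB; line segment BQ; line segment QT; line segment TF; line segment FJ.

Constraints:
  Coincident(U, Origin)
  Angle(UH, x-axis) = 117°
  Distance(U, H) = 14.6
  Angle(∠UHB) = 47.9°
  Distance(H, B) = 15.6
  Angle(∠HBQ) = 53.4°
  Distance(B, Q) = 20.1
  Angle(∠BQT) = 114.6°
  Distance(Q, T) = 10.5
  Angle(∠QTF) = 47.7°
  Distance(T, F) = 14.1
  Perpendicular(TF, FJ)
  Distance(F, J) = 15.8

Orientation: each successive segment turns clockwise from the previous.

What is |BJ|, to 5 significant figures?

18.624

U is at the origin; UH runs at 117.0° with length 14.6, so H = (-6.6283, 13.009). ∠UHB = 47.9° gives HB at -15.100° from the x-axis; with |HB| = 15.6, B = (8.4331, 8.9448). ∠HBQ = 53.4° gives BQ at -141.70° from the x-axis; with |BQ| = 20.1, Q = (-7.3409, -3.5127). ∠BQT = 114.6° gives QT at 152.90° from the x-axis; with |QT| = 10.5, T = (-16.688, 1.2705). ∠QTF = 47.7° gives TF at 20.600° from the x-axis; with |TF| = 14.1, F = (-3.4897, 6.2315). TF ⟂ FJ, so FJ runs at -69.400°; with |FJ| = 15.8, J = (2.0694, -8.5583). Then |BJ| = |J − B| = 18.624.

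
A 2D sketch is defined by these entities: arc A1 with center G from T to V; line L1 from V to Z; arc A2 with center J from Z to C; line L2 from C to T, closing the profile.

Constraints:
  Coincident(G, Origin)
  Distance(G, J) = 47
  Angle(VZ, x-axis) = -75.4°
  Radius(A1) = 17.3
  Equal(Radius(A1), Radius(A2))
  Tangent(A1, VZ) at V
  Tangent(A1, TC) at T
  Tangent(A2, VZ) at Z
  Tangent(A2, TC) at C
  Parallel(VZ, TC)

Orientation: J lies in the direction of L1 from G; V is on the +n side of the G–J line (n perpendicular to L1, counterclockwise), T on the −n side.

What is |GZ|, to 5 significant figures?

50.083

The slot axis is L1's direction at -75.4°, so u = (cos -75.4°, sin -75.4°) = (0.25207, -0.96771) and n = (−sin -75.4°, cos -75.4°) = (0.96771, 0.25207). G is at the origin and J lies 47.0 along u from G, so J = 47.0·u = (11.847, -45.482). Tangency of A1 to both parallel lines with radius 17.3 puts V and T at G ± 17.3·n: V = (16.741, 4.3608), T = (-16.741, -4.3608). Equal radii place Z and C the same way about J: Z = J + 17.3·n = (28.589, -41.122), C = J − 17.3·n = (-4.8941, -49.843). Then |GZ| = |Z − G| = 50.083.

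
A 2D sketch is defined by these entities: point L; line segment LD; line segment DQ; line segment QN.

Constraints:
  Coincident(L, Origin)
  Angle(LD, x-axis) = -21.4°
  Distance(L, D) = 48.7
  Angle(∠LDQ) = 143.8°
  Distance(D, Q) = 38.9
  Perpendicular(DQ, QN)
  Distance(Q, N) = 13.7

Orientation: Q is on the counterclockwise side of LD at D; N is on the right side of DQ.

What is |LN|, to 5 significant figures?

88.984

L is at the origin; LD runs at -21.4° with length 48.7, so D = 48.7·(cos -21.4°, sin -21.4°) = (45.342, -17.769). ∠LDQ = 143.8°, so DQ runs at -21.4° + (180° − 143.8°) = 14.800° from the x-axis; with |DQ| = 38.9, Q = D + 38.9·(cos 14.800°, sin 14.800°) = (82.952, -7.8327). DQ is perpendicular to QN; with |QN| = 13.7 on the right of DQ, N = Q + 13.7·(0.25545, -0.96682) = (86.451, -21.078). Then |LN| = |N − L| = 88.984.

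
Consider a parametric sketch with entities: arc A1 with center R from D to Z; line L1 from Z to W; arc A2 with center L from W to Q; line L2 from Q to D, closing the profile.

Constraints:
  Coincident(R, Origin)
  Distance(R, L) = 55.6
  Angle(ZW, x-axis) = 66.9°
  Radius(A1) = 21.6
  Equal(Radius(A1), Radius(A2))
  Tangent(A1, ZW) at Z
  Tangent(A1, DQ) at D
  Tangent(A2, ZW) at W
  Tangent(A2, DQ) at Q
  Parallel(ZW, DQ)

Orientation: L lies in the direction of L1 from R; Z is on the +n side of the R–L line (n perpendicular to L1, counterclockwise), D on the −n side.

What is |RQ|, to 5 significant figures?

59.648

The slot axis is L1's direction at 66.9°, so u = (cos 66.9°, sin 66.9°) = (0.39234, 0.91982) and n = (−sin 66.9°, cos 66.9°) = (-0.91982, 0.39234). R is at the origin and L lies 55.6 along u from R, so L = 55.6·u = (21.814, 51.142). Tangency of A1 to both parallel lines with radius 21.6 puts Z and D at R ± 21.6·n: Z = (-19.868, 8.4745), D = (19.868, -8.4745). Equal radii place W and Q the same way about L: W = L + 21.6·n = (1.9458, 59.617), Q = L − 21.6·n = (41.682, 42.668). Then |RQ| = |Q − R| = 59.648.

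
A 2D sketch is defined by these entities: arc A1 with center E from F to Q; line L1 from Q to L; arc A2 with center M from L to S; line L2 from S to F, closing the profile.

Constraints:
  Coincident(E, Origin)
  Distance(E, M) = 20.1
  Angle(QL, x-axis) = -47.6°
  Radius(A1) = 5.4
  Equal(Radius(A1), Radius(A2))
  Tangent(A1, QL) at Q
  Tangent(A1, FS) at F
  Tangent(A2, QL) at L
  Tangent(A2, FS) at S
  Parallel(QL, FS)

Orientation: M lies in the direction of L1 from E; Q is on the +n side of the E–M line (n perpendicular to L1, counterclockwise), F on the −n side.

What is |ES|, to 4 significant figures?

20.81

Tangency of A1 to both parallel lines with radius 5.4 puts Q and F at E ± 5.4·n: Q = (3.988, 3.641), F = (-3.988, -3.641). Equal radii place L and S the same way about M: L = M + 5.4·n = (17.54, -11.20), S = M − 5.4·n = (9.566, -18.48). Then |ES| = |S − E| = 20.81.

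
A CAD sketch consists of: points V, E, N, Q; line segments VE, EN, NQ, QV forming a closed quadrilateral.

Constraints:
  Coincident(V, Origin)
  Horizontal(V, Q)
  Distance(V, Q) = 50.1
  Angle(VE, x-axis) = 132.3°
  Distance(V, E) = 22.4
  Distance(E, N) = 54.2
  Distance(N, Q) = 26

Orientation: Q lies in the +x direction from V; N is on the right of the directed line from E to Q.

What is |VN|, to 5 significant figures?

32.620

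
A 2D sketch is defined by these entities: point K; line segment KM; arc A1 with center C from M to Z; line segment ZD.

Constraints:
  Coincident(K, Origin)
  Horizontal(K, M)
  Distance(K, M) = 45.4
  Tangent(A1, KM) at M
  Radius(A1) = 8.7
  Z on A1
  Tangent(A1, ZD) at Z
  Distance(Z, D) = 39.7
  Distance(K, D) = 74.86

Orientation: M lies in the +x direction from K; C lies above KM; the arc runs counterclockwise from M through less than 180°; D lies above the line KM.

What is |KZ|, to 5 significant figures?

54.623

K is at the origin; KM is horizontal with |KM| = 45.4 and M on the +x side, so M = (45.400, 0.0000). Since A1 is tangent to KM there, CM ⟂ KM, so C = M + (0, 8.7) = (45.400, 8.7000). Since CZ ⟂ ZD (tangency), |CD| = √(8.7² + 39.7²) = 40.642 regardless of where Z sits on A1. So D lies on both circle(K, 74.86) and circle(C, 40.642); the above-KM intersection is D = (57.988, 47.344). Z is the foot of the tangent from D: Z = (54.057, 7.8386).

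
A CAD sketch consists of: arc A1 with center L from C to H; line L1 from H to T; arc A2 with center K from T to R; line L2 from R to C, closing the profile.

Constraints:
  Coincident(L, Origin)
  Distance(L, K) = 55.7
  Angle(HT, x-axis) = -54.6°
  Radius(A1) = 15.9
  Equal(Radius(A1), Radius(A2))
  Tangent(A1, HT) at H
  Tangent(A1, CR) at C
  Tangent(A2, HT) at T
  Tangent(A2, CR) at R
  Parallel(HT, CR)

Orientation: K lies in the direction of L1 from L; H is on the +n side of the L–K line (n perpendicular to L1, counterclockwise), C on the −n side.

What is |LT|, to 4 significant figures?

57.92

The slot axis is L1's direction at -54.6°, so u = (cos -54.6°, sin -54.6°) = (0.5793, -0.8151) and n = (−sin -54.6°, cos -54.6°) = (0.8151, 0.5793). L is at the origin and K lies 55.7 along u from L, so K = 55.7·u = (32.27, -45.40). Tangency of A1 to both parallel lines with radius 15.9 puts H and C at L ± 15.9·n: H = (12.96, 9.211), C = (-12.96, -9.211). Equal radii place T and R the same way about K: T = K + 15.9·n = (45.23, -36.19), R = K − 15.9·n = (19.31, -54.61). Then |LT| = |T − L| = 57.92.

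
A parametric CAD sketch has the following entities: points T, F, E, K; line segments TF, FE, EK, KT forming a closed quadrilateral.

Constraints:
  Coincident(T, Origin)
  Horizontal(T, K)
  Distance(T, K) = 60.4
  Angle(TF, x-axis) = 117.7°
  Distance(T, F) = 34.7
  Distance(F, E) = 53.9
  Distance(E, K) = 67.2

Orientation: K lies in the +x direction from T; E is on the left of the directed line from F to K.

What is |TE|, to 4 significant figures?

66.45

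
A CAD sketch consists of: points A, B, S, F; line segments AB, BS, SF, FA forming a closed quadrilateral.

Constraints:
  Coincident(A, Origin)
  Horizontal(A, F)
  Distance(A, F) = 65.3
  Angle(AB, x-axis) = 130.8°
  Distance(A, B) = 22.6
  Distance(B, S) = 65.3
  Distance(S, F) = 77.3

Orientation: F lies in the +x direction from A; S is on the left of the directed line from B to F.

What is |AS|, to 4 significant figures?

72.47

Checks: |BS| = 65.30 ✓; |SF| = 77.30 ✓.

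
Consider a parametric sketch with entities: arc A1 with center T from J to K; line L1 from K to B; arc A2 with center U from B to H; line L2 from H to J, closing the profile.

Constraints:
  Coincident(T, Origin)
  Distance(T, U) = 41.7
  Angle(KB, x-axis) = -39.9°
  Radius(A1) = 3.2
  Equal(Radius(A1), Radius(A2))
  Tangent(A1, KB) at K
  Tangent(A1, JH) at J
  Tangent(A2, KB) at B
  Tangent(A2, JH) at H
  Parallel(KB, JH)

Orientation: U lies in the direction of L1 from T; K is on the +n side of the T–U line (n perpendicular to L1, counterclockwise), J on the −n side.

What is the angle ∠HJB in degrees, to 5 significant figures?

8.7255°

The slot axis is L1's direction at -39.9°, so u = (cos -39.9°, sin -39.9°) = (0.76717, -0.64145) and n = (−sin -39.9°, cos -39.9°) = (0.64145, 0.76717). T is at the origin and U lies 41.7 along u from T, so U = 41.7·u = (31.991, -26.748). Tangency of A1 to both parallel lines with radius 3.2 puts K and J at T ± 3.2·n: K = (2.0526, 2.4549), J = (-2.0526, -2.4549). Equal radii place B and H the same way about U: B = U + 3.2·n = (34.043, -24.294), H = U − 3.2·n = (29.938, -29.203). Then cos ∠HJB = JH·JB / (|JH||JB|), giving 8.7255°.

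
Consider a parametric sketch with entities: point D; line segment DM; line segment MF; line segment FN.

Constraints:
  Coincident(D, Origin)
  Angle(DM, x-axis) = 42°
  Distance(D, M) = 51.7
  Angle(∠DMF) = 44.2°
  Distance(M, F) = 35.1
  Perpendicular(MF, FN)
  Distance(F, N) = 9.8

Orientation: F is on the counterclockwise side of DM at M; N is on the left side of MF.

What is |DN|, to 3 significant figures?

26.3

D is at the origin; DM runs at 42.0° with length 51.7, so M = 51.7·(cos 42.0°, sin 42.0°) = (38.4, 34.6). ∠DMF = 44.2°, so MF runs at 42.0° + (180° − 44.2°) = 178° from the x-axis; with |MF| = 35.1, F = M + 35.1·(cos 178°, sin 178°) = (3.35, 35.9). The perpendicularity gives FN at right angles to MF; with |FN| = 9.8 on the left of MF, N = F + 9.8·(-0.0384, -0.999) = (2.97, 26.1). Then |DN| = |N − D| = 26.3.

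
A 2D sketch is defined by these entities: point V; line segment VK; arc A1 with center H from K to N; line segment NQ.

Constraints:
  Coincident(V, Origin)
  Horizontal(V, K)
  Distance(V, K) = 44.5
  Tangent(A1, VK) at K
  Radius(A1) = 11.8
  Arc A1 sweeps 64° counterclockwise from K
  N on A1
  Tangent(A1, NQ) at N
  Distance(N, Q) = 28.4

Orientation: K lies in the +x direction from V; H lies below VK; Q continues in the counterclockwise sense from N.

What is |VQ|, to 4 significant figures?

38.65

On A1, K sits at bearing 90° from H; a 64° counterclockwise sweep puts N at bearing 154°, so N = H + 11.8·(cos 154°, sin 154°) = (33.89, -6.627). A1 meets NQ tangentially, so HN is at right angles to NQ, so NQ runs along (−sin 154°, cos 154°); with |NQ| = 28.4, Q = (21.44, -32.15). Then |VQ| = |Q − V| = 38.65.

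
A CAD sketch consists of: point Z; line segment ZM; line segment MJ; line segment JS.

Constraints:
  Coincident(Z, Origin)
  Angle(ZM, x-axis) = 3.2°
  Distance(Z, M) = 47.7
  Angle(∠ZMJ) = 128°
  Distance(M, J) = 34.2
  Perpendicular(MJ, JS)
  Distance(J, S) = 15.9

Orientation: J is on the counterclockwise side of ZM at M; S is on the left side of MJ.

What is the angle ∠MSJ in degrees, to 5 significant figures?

65.066°

Z is at the origin; ZM runs at 3.2° with length 47.7, so M = 47.7·(cos 3.2°, sin 3.2°) = (47.626, 2.6627). ∠ZMJ = 128.0°, so MJ runs at 3.2° + (180° − 128.0°) = 55.200° from the x-axis; with |MJ| = 34.2, J = M + 34.2·(cos 55.200°, sin 55.200°) = (67.144, 30.746). MJ ⟂ JS; with |JS| = 15.9 on the left of MJ, S = J + 15.9·(-0.82115, 0.57071) = (54.088, 39.820). Then cos ∠MSJ = SM·SJ / (|SM||SJ|), giving 65.066°.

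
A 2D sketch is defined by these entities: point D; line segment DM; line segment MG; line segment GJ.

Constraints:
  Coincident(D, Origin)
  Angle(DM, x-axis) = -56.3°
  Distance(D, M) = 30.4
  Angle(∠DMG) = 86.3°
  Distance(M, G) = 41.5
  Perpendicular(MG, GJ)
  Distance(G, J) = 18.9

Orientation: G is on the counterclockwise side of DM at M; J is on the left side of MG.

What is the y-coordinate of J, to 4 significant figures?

14.93

∠DMG = 86.3°, so MG runs at -56.3° + (180° − 86.3°) = 37.40° from the x-axis; with |MG| = 41.5, G = M + 41.5·(cos 37.40°, sin 37.40°) = (49.84, -0.08531). MG ⟂ GJ; with |GJ| = 18.9 on the left of MG, J = G + 18.9·(-0.6074, 0.7944) = (38.36, 14.93). So J.y = 14.93.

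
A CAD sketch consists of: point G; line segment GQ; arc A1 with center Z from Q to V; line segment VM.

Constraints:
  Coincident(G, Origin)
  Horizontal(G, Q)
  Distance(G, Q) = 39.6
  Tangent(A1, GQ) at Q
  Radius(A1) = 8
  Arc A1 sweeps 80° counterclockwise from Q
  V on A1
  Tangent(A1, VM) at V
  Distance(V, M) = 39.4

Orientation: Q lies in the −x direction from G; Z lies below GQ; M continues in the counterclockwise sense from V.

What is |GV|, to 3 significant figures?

47.9

The tangent condition forces ZQ to be normal to GQ, so Z = Q + (0, -8) = (-39.6, -8.00). On A1, Q sits at bearing 90° from Z; an 80° counterclockwise sweep puts V at bearing 170°, so V = Z + 8.0·(cos 170°, sin 170°) = (-47.5, -6.61). Then |GV| = |V − G| = 47.9.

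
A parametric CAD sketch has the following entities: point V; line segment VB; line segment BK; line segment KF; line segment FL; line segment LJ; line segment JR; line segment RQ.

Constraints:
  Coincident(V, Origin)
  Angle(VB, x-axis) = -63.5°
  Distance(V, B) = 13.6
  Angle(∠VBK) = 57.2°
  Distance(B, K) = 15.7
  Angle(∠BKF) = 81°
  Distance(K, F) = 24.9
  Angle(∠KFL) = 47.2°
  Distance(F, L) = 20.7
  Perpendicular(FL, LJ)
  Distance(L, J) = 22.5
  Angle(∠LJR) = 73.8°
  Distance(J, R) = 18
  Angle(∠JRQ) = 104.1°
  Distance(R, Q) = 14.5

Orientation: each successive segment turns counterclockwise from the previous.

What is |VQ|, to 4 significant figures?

9.292

∠LJR = 73.8° gives JR at 127.3° from the x-axis; with |JR| = 18.0, R = (8.484, 13.64). ∠JRQ = 104.1° gives RQ at -156.8° from the x-axis; with |RQ| = 14.5, Q = (-4.843, 7.929). Then |VQ| = |Q − V| = 9.292.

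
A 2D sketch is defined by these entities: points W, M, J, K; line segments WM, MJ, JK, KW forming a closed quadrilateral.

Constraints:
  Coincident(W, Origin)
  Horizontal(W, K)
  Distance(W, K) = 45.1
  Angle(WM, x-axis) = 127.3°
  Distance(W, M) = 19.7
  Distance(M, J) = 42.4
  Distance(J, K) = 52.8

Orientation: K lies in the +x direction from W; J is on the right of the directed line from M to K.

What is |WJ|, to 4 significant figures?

25.38

Checks: |MJ| = 42.40 ✓; |JK| = 52.80 ✓.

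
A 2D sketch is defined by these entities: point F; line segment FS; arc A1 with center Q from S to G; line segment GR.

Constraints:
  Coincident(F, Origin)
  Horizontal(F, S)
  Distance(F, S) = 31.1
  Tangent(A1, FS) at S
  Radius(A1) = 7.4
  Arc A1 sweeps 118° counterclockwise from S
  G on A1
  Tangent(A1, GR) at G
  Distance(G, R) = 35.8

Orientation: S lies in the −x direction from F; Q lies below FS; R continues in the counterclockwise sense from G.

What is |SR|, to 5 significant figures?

43.708

On A1, S sits at bearing 90° from Q; a 118° counterclockwise sweep puts G at bearing 208°, so G = Q + 7.4·(cos 208°, sin 208°) = (-37.634, -10.874). Tangency of A1 to GR means the radius QG is perpendicular to GR, so GR runs along (−sin 208°, cos 208°); with |GR| = 35.8, R = (-20.827, -42.484). Then |SR| = |R − S| = 43.708.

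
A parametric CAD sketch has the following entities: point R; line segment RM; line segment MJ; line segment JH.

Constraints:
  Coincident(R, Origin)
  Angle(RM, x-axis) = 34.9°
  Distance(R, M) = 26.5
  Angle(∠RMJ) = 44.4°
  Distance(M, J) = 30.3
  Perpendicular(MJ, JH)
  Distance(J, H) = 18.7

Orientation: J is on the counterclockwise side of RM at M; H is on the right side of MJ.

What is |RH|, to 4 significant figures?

38.94

R is at the origin; RM runs at 34.9° with length 26.5, so M = 26.5·(cos 34.9°, sin 34.9°) = (21.73, 15.16). ∠RMJ = 44.4°, so MJ runs at 34.9° + (180° − 44.4°) = 170.5° from the x-axis; with |MJ| = 30.3, J = M + 30.3·(cos 170.5°, sin 170.5°) = (-8.150, 20.16). The perpendicularity gives JH at right angles to MJ; with |JH| = 18.7 on the right of MJ, H = J + 18.7·(0.1650, 0.9863) = (-5.064, 38.61). Then |RH| = |H − R| = 38.94.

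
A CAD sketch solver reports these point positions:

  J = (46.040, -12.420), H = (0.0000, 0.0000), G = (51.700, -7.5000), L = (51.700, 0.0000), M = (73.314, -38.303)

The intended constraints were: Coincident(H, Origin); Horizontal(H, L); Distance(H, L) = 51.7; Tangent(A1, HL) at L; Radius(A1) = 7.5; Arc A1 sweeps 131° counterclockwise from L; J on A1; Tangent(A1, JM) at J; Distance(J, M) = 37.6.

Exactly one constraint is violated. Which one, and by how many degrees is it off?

Tangent(A1, JM) at J — off by 5.50°.

H = (0.00, 0.00) ✓; H.y = 0.00, L.y = 0.00 ✓; |HL| = 51.70 ✓; ∠(GL, LH) = 90.00° ✓; |GL| = 7.500 ✓; bearing(G→J) − bearing(G→L) = 131.0° ✓; |GJ| = 7.499 ✓; ∠(GJ, JM) = 84.50° ✗; |JM| = 37.60 ✓.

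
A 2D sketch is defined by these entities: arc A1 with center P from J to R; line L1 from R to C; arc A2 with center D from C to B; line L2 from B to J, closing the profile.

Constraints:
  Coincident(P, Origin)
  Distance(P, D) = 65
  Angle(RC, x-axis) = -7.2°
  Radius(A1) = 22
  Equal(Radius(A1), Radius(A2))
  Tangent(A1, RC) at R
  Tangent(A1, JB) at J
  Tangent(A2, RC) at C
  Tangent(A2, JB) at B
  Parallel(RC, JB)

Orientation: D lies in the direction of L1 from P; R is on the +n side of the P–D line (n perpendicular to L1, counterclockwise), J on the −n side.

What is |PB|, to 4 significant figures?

68.62

The slot axis is L1's direction at -7.2°, so u = (cos -7.2°, sin -7.2°) = (0.9921, -0.1253) and n = (−sin -7.2°, cos -7.2°) = (0.1253, 0.9921). P is at the origin and D lies 65.0 along u from P, so D = 65.0·u = (64.49, -8.147). Tangency of A1 to both parallel lines with radius 22.0 puts R and J at P ± 22.0·n: R = (2.757, 21.83), J = (-2.757, -21.83). Equal radii place C and B the same way about D: C = D + 22.0·n = (67.24, 13.68), B = D − 22.0·n = (61.73, -29.97). Then |PB| = |B − P| = 68.62.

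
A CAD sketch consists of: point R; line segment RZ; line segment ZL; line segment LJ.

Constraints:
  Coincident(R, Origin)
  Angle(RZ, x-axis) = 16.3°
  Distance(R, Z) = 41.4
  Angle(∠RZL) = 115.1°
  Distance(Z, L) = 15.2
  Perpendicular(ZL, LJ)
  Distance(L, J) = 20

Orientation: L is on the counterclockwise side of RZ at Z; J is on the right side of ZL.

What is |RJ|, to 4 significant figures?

66.17

R is at the origin; RZ runs at 16.3° with length 41.4, so Z = 41.4·(cos 16.3°, sin 16.3°) = (39.74, 11.62). ∠RZL = 115.1°, so ZL runs at 16.3° + (180° − 115.1°) = 81.20° from the x-axis; with |ZL| = 15.2, L = Z + 15.2·(cos 81.20°, sin 81.20°) = (42.06, 26.64). ZL ⟂ LJ; with |LJ| = 20.0 on the right of ZL, J = L + 20.0·(0.9882, -0.1530) = (61.83, 23.58). Then |RJ| = |J − R| = 66.17.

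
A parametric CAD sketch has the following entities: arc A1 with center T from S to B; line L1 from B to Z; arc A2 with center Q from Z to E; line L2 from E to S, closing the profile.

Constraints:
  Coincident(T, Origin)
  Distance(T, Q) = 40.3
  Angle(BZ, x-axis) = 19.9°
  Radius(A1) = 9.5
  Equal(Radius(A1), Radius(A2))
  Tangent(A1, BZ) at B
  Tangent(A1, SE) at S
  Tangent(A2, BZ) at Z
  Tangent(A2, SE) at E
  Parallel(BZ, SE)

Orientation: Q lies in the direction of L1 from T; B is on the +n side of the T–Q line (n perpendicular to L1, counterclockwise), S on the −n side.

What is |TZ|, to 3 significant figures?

41.4

The slot axis is L1's direction at 19.9°, so u = (cos 19.9°, sin 19.9°) = (0.940, 0.340) and n = (−sin 19.9°, cos 19.9°) = (-0.340, 0.940). T is at the origin and Q lies 40.3 along u from T, so Q = 40.3·u = (37.9, 13.7). Tangency of A1 to both parallel lines with radius 9.5 puts B and S at T ± 9.5·n: B = (-3.23, 8.93), S = (3.23, -8.93). Equal radii place Z and E the same way about Q: Z = Q + 9.5·n = (34.7, 22.7), E = Q − 9.5·n = (41.1, 4.78). Then |TZ| = |Z − T| = 41.4.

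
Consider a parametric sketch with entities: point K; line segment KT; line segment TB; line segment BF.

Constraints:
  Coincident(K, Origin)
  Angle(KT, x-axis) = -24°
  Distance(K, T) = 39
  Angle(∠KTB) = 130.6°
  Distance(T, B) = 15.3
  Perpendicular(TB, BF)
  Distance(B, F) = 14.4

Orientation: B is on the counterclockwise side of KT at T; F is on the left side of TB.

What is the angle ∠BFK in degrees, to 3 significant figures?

111°

K is at the origin; KT runs at -24.0° with length 39.0, so T = 39.0·(cos -24.0°, sin -24.0°) = (35.6, -15.9). ∠KTB = 130.6°, so TB runs at -24.0° + (180° − 130.6°) = 25.4° from the x-axis; with |TB| = 15.3, B = T + 15.3·(cos 25.4°, sin 25.4°) = (49.4, -9.30). TB is perpendicular to BF; with |BF| = 14.4 on the left of TB, F = B + 14.4·(-0.429, 0.903) = (43.3, 3.71). Then cos ∠BFK = FB·FK / (|FB||FK|), giving 111°.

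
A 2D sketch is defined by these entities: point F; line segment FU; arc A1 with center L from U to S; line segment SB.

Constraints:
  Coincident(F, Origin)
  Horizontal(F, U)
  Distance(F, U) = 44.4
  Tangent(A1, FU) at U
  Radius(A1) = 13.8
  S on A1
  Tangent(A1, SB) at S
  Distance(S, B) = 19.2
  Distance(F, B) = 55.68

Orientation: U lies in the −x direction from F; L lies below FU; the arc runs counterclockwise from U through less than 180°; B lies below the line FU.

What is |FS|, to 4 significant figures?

59.23

F is at the origin; FU is horizontal with |FU| = 44.4 and U on the −x side, so U = (-44.40, 0.000). The tangent condition forces LU to be normal to FU, so L = U + (0, -13.8) = (-44.40, -13.80). Since LS ⟂ SB (tangency), |LB| = √(13.8² + 19.2²) = 23.64 regardless of where S sits on A1. So B lies on both circle(F, 55.68) and circle(L, 23.64); the below-FU intersection is B = (-41.38, -37.25). S is the foot of the tangent from B: S = (-54.49, -23.22).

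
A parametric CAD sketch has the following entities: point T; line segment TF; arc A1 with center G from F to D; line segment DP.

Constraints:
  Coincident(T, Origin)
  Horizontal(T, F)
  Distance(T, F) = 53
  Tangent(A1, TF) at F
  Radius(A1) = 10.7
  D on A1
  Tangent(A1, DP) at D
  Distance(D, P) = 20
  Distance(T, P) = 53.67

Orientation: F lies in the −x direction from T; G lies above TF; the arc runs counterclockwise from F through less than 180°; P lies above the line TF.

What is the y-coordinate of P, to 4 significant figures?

31.33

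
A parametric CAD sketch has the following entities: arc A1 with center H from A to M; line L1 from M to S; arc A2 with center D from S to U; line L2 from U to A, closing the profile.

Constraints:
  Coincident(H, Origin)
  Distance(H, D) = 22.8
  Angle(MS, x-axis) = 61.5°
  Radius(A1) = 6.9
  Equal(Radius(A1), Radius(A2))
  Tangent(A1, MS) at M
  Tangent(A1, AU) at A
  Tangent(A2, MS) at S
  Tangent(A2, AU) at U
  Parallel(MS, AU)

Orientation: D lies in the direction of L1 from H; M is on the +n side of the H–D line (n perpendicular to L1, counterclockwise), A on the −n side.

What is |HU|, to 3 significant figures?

23.8

The slot axis is L1's direction at 61.5°, so u = (cos 61.5°, sin 61.5°) = (0.477, 0.879) and n = (−sin 61.5°, cos 61.5°) = (-0.879, 0.477). H is at the origin and D lies 22.8 along u from H, so D = 22.8·u = (10.9, 20.0). Tangency of A1 to both parallel lines with radius 6.9 puts M and A at H ± 6.9·n: M = (-6.06, 3.29), A = (6.06, -3.29). Equal radii place S and U the same way about D: S = D + 6.9·n = (4.82, 23.3), U = D − 6.9·n = (16.9, 16.7). Then |HU| = |U − H| = 23.8.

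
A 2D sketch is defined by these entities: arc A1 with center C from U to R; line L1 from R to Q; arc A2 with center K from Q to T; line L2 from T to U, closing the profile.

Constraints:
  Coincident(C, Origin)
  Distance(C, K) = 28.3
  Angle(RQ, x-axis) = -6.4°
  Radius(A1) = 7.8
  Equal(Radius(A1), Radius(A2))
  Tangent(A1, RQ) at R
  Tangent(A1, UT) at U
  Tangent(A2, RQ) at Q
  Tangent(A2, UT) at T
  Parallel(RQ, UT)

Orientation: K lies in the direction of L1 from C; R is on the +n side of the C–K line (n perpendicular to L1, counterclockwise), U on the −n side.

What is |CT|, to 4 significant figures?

29.36

The slot axis is L1's direction at -6.4°, so u = (cos -6.4°, sin -6.4°) = (0.9938, -0.1115) and n = (−sin -6.4°, cos -6.4°) = (0.1115, 0.9938). C is at the origin and K lies 28.3 along u from C, so K = 28.3·u = (28.12, -3.155). Tangency of A1 to both parallel lines with radius 7.8 puts R and U at C ± 7.8·n: R = (0.8695, 7.751), U = (-0.8695, -7.751). Equal radii place Q and T the same way about K: Q = K + 7.8·n = (28.99, 4.597), T = K − 7.8·n = (27.25, -10.91). Then |CT| = |T − C| = 29.36.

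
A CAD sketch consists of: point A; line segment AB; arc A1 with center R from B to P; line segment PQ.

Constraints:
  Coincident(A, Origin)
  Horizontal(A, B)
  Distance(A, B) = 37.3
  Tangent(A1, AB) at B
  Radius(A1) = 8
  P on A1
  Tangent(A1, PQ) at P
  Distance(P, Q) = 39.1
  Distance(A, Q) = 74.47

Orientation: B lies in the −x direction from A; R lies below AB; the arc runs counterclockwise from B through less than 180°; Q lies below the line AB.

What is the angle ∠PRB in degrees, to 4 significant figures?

58.56°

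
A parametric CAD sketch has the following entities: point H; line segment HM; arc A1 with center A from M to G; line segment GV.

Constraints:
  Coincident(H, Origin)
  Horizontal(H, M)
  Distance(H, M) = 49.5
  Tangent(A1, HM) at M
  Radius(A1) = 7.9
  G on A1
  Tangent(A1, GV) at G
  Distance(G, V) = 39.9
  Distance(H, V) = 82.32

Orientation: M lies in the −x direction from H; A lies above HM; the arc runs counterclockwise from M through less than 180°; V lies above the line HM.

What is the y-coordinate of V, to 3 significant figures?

42.9

H is at the origin; H and M share the same y with |HM| = 49.5 and M on the −x side, so M = (-49.5, 0.00). Tangency of A1 to HM means the radius AM is perpendicular to HM, so A = M + (0, 7.9) = (-49.5, 7.90). Since AG ⟂ GV (tangency), |AV| = √(7.9² + 39.9²) = 40.7 regardless of where G sits on A1. So V lies on both circle(H, 82.32) and circle(A, 40.7); the above-HM intersection is V = (-70.3, 42.9). G is the foot of the tangent from V: G = (-43.6, 13.2).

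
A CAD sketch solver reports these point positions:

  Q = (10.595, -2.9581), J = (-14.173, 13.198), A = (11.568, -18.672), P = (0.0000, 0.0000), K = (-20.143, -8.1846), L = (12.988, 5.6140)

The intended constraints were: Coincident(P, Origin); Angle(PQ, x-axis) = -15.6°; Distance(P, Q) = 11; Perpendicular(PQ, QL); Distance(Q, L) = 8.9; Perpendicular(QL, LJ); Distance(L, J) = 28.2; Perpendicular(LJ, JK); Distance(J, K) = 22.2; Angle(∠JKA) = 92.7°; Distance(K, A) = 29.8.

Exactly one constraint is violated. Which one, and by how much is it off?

Distance(K, A) = 29.8 — off by 3.60.

P = (0.00, 0.00) ✓; PQ at -15.60° ✓; |PQ| = 11.00 ✓; ∠(PQ, QL) = 90.00° ✓; |QL| = 8.900 ✓; ∠(QL, LJ) = 90.00° ✓; |LJ| = 28.20 ✓; ∠(LJ, JK) = 90.00° ✓; |JK| = 22.20 ✓; ∠JKA = 92.70° ✓; |KA| = 33.40 ✗.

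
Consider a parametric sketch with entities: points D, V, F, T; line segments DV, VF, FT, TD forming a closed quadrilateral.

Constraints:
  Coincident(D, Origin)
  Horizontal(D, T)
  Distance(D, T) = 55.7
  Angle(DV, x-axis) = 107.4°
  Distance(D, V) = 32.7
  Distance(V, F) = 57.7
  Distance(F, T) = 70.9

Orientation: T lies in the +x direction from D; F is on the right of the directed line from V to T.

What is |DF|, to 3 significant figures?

28.3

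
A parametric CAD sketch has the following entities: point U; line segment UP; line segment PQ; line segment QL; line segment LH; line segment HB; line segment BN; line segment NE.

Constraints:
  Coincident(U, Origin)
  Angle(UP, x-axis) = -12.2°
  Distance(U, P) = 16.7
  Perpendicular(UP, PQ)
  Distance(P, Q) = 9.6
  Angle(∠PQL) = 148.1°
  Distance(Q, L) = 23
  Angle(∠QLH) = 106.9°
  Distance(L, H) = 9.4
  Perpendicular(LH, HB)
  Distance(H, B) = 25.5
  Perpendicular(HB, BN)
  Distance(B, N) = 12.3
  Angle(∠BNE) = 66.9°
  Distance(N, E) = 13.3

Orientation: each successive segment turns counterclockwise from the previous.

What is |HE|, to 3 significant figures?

15.0

U is at the origin; UP runs at -12.2° with length 16.7, so P = (16.3, -3.53). UP is perpendicular to PQ, so PQ runs at 77.8°; with |PQ| = 9.6, Q = (18.4, 5.85). ∠PQL = 148.1° gives QL at 110° from the x-axis; with |QL| = 23.0, L = (10.6, 27.5). ∠QLH = 106.9° gives LH at -177° from the x-axis; with |LH| = 9.4, H = (1.21, 27.0). LH ⟂ HB, so HB runs at -87.2°; with |HB| = 25.5, B = (2.46, 1.58). The perpendicularity gives BN at right angles to HB, so BN runs at 2.80°; with |BN| = 12.3, N = (14.7, 2.18). ∠BNE = 66.9° gives NE at 116° from the x-axis; with |NE| = 13.3, E = (8.93, 14.1). Then |HE| = |E − H| = 15.0.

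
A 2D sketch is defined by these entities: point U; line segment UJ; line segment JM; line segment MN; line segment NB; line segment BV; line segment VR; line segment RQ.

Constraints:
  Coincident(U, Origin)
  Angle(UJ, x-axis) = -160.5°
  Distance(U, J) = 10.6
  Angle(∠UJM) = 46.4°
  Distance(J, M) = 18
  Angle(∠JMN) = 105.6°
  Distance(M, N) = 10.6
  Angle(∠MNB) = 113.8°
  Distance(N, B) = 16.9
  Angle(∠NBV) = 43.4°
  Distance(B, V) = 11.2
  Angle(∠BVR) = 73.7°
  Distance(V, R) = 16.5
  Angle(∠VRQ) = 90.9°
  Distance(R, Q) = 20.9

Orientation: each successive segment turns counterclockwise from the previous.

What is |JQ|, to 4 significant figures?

39.24

∠BVR = 73.7° gives VR at -3.400° from the x-axis; with |VR| = 16.5, R = (19.12, 0.08463). ∠VRQ = 90.9° gives RQ at 85.70° from the x-axis; with |RQ| = 20.9, Q = (20.69, 20.93). Then |JQ| = |Q − J| = 39.24.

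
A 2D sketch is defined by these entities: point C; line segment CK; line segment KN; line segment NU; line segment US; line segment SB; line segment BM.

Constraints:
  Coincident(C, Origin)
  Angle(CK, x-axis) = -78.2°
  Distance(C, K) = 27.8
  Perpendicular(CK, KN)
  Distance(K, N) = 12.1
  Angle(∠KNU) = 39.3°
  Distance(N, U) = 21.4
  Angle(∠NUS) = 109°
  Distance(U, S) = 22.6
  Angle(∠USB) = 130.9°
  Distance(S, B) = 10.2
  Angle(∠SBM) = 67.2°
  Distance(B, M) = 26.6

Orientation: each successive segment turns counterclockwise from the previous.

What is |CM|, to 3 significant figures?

29.9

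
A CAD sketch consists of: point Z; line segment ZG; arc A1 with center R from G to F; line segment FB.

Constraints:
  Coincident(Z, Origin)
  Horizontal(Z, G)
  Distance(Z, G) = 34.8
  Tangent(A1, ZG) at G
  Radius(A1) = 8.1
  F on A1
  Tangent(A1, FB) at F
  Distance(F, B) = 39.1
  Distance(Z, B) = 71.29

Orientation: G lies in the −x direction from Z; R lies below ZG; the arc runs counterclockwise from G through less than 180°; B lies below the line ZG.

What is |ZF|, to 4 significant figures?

42.33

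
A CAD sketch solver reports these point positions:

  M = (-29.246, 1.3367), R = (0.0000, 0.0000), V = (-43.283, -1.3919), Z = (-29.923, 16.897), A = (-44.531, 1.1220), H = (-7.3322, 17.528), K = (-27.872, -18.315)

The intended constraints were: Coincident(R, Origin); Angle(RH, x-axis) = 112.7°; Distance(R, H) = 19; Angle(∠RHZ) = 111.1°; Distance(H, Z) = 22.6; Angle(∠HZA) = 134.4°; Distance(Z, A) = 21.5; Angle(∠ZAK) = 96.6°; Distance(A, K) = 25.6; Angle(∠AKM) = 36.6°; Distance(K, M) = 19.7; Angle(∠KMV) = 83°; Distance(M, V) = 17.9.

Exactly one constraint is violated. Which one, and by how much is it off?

Distance(M, V) = 17.9 — off by 3.60.

R = (0.00, 0.00) ✓; RH at 112.7° ✓; |RH| = 19.00 ✓; ∠RHZ = 111.1° ✓; |HZ| = 22.60 ✓; ∠HZA = 134.4° ✓; |ZA| = 21.50 ✓; ∠ZAK = 96.60° ✓; |AK| = 25.60 ✓; ∠AKM = 36.60° ✓; |KM| = 19.70 ✓; ∠KMV = 83.00° ✓; |MV| = 14.30 ✗.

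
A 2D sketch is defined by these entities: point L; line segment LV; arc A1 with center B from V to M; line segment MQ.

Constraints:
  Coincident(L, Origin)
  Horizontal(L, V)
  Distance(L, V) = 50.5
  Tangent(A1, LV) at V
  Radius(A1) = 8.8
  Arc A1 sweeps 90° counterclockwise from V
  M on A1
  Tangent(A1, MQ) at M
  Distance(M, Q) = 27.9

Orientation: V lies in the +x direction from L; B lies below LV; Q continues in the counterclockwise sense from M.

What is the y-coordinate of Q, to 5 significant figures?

-36.700

L is at the origin; L and V share the same y with |LV| = 50.5 and V on the +x side, so V = (50.500, 0.0000). Since A1 is tangent to LV there, BV ⟂ LV, so B = V + (0, -8.8) = (50.500, -8.8000). On A1, V sits at bearing 90° from B; a 90° counterclockwise sweep puts M at bearing 180°, so M = B + 8.8·(cos 180°, sin 180°) = (41.700, -8.8000). A1 meets MQ tangentially, so BM is at right angles to MQ, so MQ runs along (−sin 180°, cos 180°); with |MQ| = 27.9, Q = (41.700, -36.700). So Q.y = -36.700.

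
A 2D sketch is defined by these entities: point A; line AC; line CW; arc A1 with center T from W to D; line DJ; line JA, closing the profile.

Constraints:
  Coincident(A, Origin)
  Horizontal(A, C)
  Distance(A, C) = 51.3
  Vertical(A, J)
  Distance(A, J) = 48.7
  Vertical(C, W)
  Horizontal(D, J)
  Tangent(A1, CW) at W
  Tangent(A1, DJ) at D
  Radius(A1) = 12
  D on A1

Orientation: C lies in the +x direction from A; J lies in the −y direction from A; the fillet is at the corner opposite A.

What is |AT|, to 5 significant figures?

53.772

A is at the origin; AC is horizontal with |AC| = 51.3 and C on the +x side, so C = (51.300, 0.0000). A and J share the same x with |AJ| = 48.7 and J on the −y side, so J = (0.0000, -48.700). The virtual corner opposite A is at (51.300, -48.700). The tangent condition forces TW to be normal to CW and tangency of A1 to DJ means the radius TD is perpendicular to DJ, with radius 12.0, so the center T sits 12.0 in from both sides at T = (39.300, -36.700). Then |AT| = |T − A| = 53.772.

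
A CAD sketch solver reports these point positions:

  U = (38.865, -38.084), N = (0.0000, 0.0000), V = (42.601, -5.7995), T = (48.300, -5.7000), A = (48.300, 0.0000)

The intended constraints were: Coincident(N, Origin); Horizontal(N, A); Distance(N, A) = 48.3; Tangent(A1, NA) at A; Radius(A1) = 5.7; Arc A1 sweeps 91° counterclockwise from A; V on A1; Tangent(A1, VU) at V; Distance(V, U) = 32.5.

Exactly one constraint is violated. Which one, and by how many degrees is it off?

Tangent(A1, VU) at V — off by 7.60°.

N = (0.00, 0.00) ✓; N.y = 0.00, A.y = 0.00 ✓; |NA| = 48.30 ✓; ∠(TA, AN) = 90.00° ✓; |TA| = 5.700 ✓; bearing(T→V) − bearing(T→A) = 91.00° ✓; |TV| = 5.700 ✓; ∠(TV, VU) = 97.60° ✗; |VU| = 32.50 ✓.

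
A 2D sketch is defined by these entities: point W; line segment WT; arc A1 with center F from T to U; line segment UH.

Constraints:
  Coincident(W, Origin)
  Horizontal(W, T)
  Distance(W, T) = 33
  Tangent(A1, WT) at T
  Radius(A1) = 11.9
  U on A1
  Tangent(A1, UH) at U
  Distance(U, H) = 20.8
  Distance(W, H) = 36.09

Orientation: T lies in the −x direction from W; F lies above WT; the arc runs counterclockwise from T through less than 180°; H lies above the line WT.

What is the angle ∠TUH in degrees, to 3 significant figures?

139°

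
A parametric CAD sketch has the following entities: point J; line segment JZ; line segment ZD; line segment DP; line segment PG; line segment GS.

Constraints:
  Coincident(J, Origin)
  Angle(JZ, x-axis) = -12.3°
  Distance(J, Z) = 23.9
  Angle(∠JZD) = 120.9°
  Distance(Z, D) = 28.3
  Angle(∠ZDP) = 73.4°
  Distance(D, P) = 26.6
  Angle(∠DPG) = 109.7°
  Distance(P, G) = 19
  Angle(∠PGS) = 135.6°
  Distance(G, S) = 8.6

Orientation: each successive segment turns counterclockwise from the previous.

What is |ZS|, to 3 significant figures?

21.4

∠DPG = 109.7° gives PG at -136° from the x-axis; with |PG| = 19.0, G = (5.20, 14.3). ∠PGS = 135.6° gives GS at -91.9° from the x-axis; with |GS| = 8.6, S = (4.92, 5.73). Then |ZS| = |S − Z| = 21.4.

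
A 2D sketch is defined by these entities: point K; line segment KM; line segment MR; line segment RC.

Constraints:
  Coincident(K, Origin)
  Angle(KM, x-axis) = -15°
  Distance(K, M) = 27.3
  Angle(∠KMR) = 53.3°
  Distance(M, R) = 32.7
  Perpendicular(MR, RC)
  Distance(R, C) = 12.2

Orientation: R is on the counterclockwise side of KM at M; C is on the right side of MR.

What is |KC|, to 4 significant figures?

37.82

∠KMR = 53.3°, so MR runs at -15.0° + (180° − 53.3°) = 111.7° from the x-axis; with |MR| = 32.7, R = M + 32.7·(cos 111.7°, sin 111.7°) = (14.28, 23.32). The perpendicularity gives RC at right angles to MR; with |RC| = 12.2 on the right of MR, C = R + 12.2·(0.9291, 0.3697) = (25.61, 27.83). Then |KC| = |C − K| = 37.82.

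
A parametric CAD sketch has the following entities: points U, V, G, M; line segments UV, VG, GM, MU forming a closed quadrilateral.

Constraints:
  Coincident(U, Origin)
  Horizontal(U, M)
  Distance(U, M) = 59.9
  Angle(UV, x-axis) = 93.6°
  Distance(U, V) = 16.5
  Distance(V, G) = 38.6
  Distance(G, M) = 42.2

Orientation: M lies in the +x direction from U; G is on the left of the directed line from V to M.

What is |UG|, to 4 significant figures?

47.32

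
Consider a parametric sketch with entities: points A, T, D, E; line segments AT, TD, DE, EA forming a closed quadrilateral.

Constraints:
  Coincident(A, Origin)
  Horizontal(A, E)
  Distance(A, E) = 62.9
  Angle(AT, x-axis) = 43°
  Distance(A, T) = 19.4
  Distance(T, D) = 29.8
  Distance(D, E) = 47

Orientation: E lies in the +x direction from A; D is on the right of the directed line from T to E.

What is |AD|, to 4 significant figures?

24.81

Checks: |AE| = 62.90 ✓; |AT| = 19.40 ✓; |TD| = 29.80 ✓; |DE| = 47.00 ✓.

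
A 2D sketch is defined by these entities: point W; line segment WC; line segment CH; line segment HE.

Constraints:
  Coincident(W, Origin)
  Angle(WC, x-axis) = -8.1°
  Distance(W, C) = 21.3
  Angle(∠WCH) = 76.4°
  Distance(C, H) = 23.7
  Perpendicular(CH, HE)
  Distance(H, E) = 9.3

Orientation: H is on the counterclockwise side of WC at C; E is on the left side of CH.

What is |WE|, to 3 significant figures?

21.9

W is at the origin; WC runs at -8.1° with length 21.3, so C = 21.3·(cos -8.1°, sin -8.1°) = (21.1, -3.00). ∠WCH = 76.4°, so CH runs at -8.1° + (180° − 76.4°) = 95.5° from the x-axis; with |CH| = 23.7, H = C + 23.7·(cos 95.5°, sin 95.5°) = (18.8, 20.6). CH is perpendicular to HE; with |HE| = 9.3 on the left of CH, E = H + 9.3·(-0.995, -0.0958) = (9.56, 19.7). Then |WE| = |E − W| = 21.9.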